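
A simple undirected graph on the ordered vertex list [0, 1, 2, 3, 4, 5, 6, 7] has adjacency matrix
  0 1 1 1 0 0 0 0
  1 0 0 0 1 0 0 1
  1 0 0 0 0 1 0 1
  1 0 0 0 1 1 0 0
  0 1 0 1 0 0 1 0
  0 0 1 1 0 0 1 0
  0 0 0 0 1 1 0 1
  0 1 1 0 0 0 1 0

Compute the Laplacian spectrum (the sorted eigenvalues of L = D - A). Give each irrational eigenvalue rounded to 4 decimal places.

[0, 2, 2, 2, 4, 4, 4, 6]

Each diagonal entry of L is the vertex degree and each off-diagonal entry is -1 where an edge is present, 0 otherwise; in the order [0, 1, 2, 3, 4, 5, 6, 7] the diagonal is [3, 3, 3, 3, 3, 3, 3, 3]. Since every row of L sums to 0, the all-ones vector is in the kernel and 0 is an eigenvalue. There is one zero in the spectrum, matching the 1 component. The eigenvalues sum to 24, which equals trace(L) = 2|E|.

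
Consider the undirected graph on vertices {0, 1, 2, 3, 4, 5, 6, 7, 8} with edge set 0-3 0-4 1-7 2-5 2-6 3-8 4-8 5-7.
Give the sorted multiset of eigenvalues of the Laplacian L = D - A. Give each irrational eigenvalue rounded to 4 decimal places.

[0, 0, 0.3820, 1.3820, 2, 2, 2.6180, 3.6180, 4]

Each diagonal entry of L is the vertex degree and each off-diagonal entry is -1 where an edge is present, 0 otherwise; in the order [0, 1, 2, 3, 4, 5, 6, 7, 8] the diagonal is [2, 1, 2, 2, 2, 2, 1, 2, 2]. Diagonalising L (or applying a numerical eigensolver to the 9x9 matrix) gives the spectrum above. The 2 zero eigenvalues correspond to the 2 connected components. The eigenvalues sum to 16, which equals trace(L) = 2|E|.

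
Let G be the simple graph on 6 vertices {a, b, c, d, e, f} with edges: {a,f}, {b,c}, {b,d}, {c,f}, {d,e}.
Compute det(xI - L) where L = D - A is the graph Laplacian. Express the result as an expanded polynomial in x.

With the vertex order [a, b, c, d, e, f], the degrees are [1, 2, 2, 2, 1, 2], giving D = diag(1, 2, 2, 2, 1, 2) and L = D - A. Computing det(xI - L) by cofactor expansion (or equivalently via sum-over-permutations) gives x^6 - 10x^5 + 36x^4 - 56x^3 + 35x^2 - 6x. The coefficient of x^5 equals -trace(L) = -10, matching the sum of degrees. There is one zero in the spectrum, matching the 1 component. The largest eigenvalue, 3.7321, is at most the vertex count 6.

x^6 - 10x^5 + 36x^4 - 56x^3 + 35x^2 - 6x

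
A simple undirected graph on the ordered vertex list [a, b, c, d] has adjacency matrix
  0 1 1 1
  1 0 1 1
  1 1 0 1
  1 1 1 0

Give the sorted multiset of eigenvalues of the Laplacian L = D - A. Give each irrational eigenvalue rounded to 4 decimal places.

Reading degrees in the order [a, b, c, d] gives [3, 3, 3, 3]; set D = diag(3, 3, 3, 3) and form L = D - A. Diagonalising L (or applying a numerical eigensolver to the 4x4 matrix) gives the spectrum above. The single zero eigenvalue shows the graph is connected. The eigenvalues sum to 12, which equals trace(L) = 2|E|. By the matrix-tree theorem the graph has (1/4) * product of the nonzero eigenvalues = 16 spanning trees.

[0, 4, 4, 4]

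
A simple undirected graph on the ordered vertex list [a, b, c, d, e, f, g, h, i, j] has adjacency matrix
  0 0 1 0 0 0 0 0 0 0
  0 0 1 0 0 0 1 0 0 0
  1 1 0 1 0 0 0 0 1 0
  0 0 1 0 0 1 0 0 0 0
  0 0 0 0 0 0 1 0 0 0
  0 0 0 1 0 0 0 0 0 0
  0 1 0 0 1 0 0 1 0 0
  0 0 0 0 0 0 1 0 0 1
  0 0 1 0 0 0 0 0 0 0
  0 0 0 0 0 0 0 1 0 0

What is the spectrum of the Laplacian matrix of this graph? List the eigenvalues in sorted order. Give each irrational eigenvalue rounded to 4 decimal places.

[0, 0.1626, 0.5188, 0.6270, 1, 1.5072, 2.3111, 2.5027, 4.1701, 5.2005]

Reading degrees in the order [a, b, c, d, e, f, g, h, i, j] gives [1, 2, 4, 2, 1, 1, 3, 2, 1, 1]; set D = diag(1, 2, 4, 2, 1, 1, 3, 2, 1, 1) and form L = D - A. Diagonalising L (or applying a numerical eigensolver to the 10x10 matrix) gives the spectrum above. The single zero eigenvalue shows the graph is connected. There is one zero in the spectrum, matching the 1 component. By the matrix-tree theorem the graph has (1/10) * product of the nonzero eigenvalues = 1 spanning tree.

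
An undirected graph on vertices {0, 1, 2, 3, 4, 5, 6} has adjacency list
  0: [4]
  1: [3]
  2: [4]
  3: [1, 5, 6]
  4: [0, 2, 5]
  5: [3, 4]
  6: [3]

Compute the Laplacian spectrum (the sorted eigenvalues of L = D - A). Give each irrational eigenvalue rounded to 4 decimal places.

Each diagonal entry of L is the vertex degree and each off-diagonal entry is -1 where an edge is present, 0 otherwise; in the order [0, 1, 2, 3, 4, 5, 6] the diagonal is [1, 1, 1, 3, 3, 2, 1]. Since every row of L sums to 0, the all-ones vector is in the kernel and 0 is an eigenvalue. The single zero eigenvalue shows the graph is connected. The largest eigenvalue, 4.4142, is at most the vertex count 7.

[0, 0.2679, 1, 1, 1.5858, 3.7321, 4.4142]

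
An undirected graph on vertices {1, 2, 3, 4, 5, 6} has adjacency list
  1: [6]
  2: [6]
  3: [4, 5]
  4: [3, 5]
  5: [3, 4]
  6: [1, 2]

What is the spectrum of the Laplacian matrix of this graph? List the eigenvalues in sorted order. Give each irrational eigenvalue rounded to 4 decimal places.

[0, 0, 1, 3, 3, 3]

Each diagonal entry of L is the vertex degree and each off-diagonal entry is -1 where an edge is present, 0 otherwise; in the order [1, 2, 3, 4, 5, 6] the diagonal is [1, 1, 2, 2, 2, 2]. Diagonalising L (or applying a numerical eigensolver to the 6x6 matrix) gives the spectrum above. The 2 zero eigenvalues correspond to the 2 connected components. The largest eigenvalue, 3, is at most the vertex count 6. There are 2 zeros in the spectrum, matching the 2 components.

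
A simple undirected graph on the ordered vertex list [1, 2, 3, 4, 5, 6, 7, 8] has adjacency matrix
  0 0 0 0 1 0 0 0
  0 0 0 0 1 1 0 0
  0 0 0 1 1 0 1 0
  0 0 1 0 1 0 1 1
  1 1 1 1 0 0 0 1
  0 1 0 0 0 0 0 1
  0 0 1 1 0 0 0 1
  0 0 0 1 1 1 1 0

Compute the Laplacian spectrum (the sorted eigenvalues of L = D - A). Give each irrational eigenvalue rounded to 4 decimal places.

Each diagonal entry of L is the vertex degree and each off-diagonal entry is -1 where an edge is present, 0 otherwise; in the order [1, 2, 3, 4, 5, 6, 7, 8] the diagonal is [1, 2, 3, 4, 5, 2, 3, 4]. L is symmetric positive semidefinite, so every eigenvalue is real and nonnegative. The single zero eigenvalue shows the graph is connected. There is one zero in the spectrum, matching the 1 component. The eigenvalues sum to 24, which equals trace(L) = 2|E|.

[0, 0.8963, 1.0979, 2.5737, 3.6609, 4, 5.3006, 6.4706]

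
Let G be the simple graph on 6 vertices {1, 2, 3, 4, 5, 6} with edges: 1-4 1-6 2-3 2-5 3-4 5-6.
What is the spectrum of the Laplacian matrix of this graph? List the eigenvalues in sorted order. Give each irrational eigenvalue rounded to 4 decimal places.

[0, 1, 1, 3, 3, 4]

Each diagonal entry of L is the vertex degree and each off-diagonal entry is -1 where an edge is present, 0 otherwise; in the order [1, 2, 3, 4, 5, 6] the diagonal is [2, 2, 2, 2, 2, 2]. The multiplicity of 0 as a Laplacian eigenvalue equals the number of connected components. By the matrix-tree theorem the graph has (1/6) * product of the nonzero eigenvalues = 6 spanning trees.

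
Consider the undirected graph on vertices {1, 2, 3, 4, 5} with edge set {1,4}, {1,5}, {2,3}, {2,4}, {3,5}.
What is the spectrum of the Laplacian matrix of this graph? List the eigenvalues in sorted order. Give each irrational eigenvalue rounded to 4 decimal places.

[0, 1.3820, 1.3820, 3.6180, 3.6180]

With the vertex order [1, 2, 3, 4, 5], the degrees are [2, 2, 2, 2, 2], giving D = diag(2, 2, 2, 2, 2) and L = D - A. L is symmetric positive semidefinite, so every eigenvalue is real and nonnegative. The single zero eigenvalue shows the graph is connected. By the matrix-tree theorem the graph has (1/5) * product of the nonzero eigenvalues = 5 spanning trees.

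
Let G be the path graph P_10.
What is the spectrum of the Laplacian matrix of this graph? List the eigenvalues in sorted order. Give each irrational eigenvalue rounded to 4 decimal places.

The graph has 10 vertices and degree multiset [2, 2, 2, 2, 2, 2, 2, 2, 1, 1]; D is the diagonal matrix of degrees and L = D - A. Diagonalising L (or applying a numerical eigensolver to the 10x10 matrix) gives the spectrum above. The single zero eigenvalue shows the graph is connected.

[0, 0.0979, 0.3820, 0.8244, 1.3820, 2, 2.6180, 3.1756, 3.6180, 3.9021]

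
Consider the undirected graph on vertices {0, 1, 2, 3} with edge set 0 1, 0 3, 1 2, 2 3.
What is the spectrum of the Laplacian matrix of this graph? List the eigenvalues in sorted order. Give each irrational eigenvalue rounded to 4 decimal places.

Each diagonal entry of L is the vertex degree and each off-diagonal entry is -1 where an edge is present, 0 otherwise; in the order [0, 1, 2, 3] the diagonal is [2, 2, 2, 2]. L is symmetric positive semidefinite, so every eigenvalue is real and nonnegative. The single zero eigenvalue shows the graph is connected.

[0, 2, 2, 4]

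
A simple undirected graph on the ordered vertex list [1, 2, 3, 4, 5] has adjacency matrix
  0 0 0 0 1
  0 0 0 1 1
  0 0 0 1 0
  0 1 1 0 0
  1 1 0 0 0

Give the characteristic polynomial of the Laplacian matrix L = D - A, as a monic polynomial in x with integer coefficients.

x^5 - 8x^4 + 21x^3 - 20x^2 + 5x

With the vertex order [1, 2, 3, 4, 5], the degrees are [1, 2, 1, 2, 2], giving D = diag(1, 2, 1, 2, 2) and L = D - A. Computing det(xI - L) by cofactor expansion (or equivalently via sum-over-permutations) gives x^5 - 8x^4 + 21x^3 - 20x^2 + 5x. The constant term is 0 because L is singular (the all-ones vector lies in its kernel). The largest eigenvalue, 3.6180, is at most the vertex count 5. By the matrix-tree theorem the graph has (1/5) * product of the nonzero eigenvalues = 1 spanning tree.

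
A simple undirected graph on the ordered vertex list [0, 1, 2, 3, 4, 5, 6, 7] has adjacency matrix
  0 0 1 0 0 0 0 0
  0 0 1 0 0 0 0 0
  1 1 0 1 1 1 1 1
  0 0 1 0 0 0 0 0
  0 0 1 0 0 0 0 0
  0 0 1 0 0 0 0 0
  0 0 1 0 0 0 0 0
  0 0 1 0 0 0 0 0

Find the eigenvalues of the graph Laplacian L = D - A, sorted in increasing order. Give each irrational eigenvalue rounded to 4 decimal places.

[0, 1, 1, 1, 1, 1, 1, 8]

Each diagonal entry of L is the vertex degree and each off-diagonal entry is -1 where an edge is present, 0 otherwise; in the order [0, 1, 2, 3, 4, 5, 6, 7] the diagonal is [1, 1, 7, 1, 1, 1, 1, 1]. The multiplicity of 0 as a Laplacian eigenvalue equals the number of connected components.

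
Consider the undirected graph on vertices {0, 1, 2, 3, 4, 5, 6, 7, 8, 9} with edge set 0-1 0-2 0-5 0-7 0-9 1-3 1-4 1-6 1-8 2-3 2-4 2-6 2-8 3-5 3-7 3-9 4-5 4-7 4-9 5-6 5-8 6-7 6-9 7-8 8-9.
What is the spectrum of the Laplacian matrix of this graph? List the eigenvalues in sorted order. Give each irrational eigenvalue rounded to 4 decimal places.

Each diagonal entry of L is the vertex degree and each off-diagonal entry is -1 where an edge is present, 0 otherwise; in the order [0, 1, 2, 3, 4, 5, 6, 7, 8, 9] the diagonal is [5, 5, 5, 5, 5, 5, 5, 5, 5, 5]. L is symmetric positive semidefinite, so every eigenvalue is real and nonnegative.

[0, 5, 5, 5, 5, 5, 5, 5, 5, 10]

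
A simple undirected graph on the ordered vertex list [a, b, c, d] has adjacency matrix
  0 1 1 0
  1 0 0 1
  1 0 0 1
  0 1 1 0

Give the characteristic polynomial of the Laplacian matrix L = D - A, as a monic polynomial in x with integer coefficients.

Each diagonal entry of L is the vertex degree and each off-diagonal entry is -1 where an edge is present, 0 otherwise; in the order [a, b, c, d] the diagonal is [2, 2, 2, 2]. The eigenvalues of L are [0, 2, 2, 4]; the characteristic polynomial is the product of (x - lambda_i), which multiplies out to x^4 - 8x^3 + 20x^2 - 16x. Since p(0) = det(-L) = 0, x divides p(x).

x^4 - 8x^3 + 20x^2 - 16x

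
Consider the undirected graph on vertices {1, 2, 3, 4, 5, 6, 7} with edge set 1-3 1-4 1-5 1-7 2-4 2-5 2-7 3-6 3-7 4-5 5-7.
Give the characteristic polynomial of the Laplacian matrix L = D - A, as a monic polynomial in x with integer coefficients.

With the vertex order [1, 2, 3, 4, 5, 6, 7], the degrees are [4, 3, 3, 3, 4, 1, 4], giving D = diag(4, 3, 3, 3, 4, 1, 4) and L = D - A. L has integer entries, so p(x) = det(xI - L) has integer coefficients. Expanding the determinant yields x^7 - 22x^6 + 193x^5 - 854x^4 + 1971x^3 - 2164x^2 + 798x. The coefficient of x^6 equals -trace(L) = -22, matching the sum of degrees. There is one zero in the spectrum, matching the 1 component.

x^7 - 22x^6 + 193x^5 - 854x^4 + 1971x^3 - 2164x^2 + 798x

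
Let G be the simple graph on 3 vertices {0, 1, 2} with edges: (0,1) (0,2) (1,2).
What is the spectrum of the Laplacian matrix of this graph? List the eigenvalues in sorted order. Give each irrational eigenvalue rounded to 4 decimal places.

[0, 3, 3]

Each diagonal entry of L is the vertex degree and each off-diagonal entry is -1 where an edge is present, 0 otherwise; in the order [0, 1, 2] the diagonal is [2, 2, 2]. The multiplicity of 0 as a Laplacian eigenvalue equals the number of connected components. The eigenvalues sum to 6, which equals trace(L) = 2|E|.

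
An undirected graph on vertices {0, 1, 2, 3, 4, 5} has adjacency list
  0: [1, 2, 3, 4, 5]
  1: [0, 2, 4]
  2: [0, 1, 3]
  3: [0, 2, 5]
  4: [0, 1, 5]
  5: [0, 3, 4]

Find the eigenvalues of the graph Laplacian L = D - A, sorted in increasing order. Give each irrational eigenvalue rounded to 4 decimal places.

Each diagonal entry of L is the vertex degree and each off-diagonal entry is -1 where an edge is present, 0 otherwise; in the order [0, 1, 2, 3, 4, 5] the diagonal is [5, 3, 3, 3, 3, 3]. Since every row of L sums to 0, the all-ones vector is in the kernel and 0 is an eigenvalue. The single zero eigenvalue shows the graph is connected. By the matrix-tree theorem the graph has (1/6) * product of the nonzero eigenvalues = 121 spanning trees. There is one zero in the spectrum, matching the 1 component.

[0, 2.3820, 2.3820, 4.6180, 4.6180, 6]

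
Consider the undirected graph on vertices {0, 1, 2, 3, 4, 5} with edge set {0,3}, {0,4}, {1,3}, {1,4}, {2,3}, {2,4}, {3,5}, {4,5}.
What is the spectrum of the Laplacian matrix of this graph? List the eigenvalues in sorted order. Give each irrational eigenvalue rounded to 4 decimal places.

With the vertex order [0, 1, 2, 3, 4, 5], the degrees are [2, 2, 2, 4, 4, 2], giving D = diag(2, 2, 2, 4, 4, 2) and L = D - A. Diagonalising L (or applying a numerical eigensolver to the 6x6 matrix) gives the spectrum above. The largest eigenvalue, 6, is at most the vertex count 6.

[0, 2, 2, 2, 4, 6]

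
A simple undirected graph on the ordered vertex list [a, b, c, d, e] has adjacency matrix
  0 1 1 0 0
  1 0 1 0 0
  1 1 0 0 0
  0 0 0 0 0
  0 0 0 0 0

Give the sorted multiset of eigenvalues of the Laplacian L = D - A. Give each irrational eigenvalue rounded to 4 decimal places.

[0, 0, 0, 3, 3]

Each diagonal entry of L is the vertex degree and each off-diagonal entry is -1 where an edge is present, 0 otherwise; in the order [a, b, c, d, e] the diagonal is [2, 2, 2, 0, 0]. Since every row of L sums to 0, the all-ones vector is in the kernel and 0 is an eigenvalue. The 3 zero eigenvalues correspond to the 3 connected components.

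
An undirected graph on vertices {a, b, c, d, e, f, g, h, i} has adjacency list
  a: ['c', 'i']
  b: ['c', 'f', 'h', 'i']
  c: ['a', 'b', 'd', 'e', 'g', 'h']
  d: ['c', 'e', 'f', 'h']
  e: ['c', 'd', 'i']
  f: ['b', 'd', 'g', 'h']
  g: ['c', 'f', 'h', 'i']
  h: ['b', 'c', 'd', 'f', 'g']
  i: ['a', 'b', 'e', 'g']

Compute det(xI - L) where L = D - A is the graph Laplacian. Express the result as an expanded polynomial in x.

With the vertex order [a, b, c, d, e, f, g, h, i], the degrees are [2, 4, 6, 4, 3, 4, 4, 5, 4], giving D = diag(2, 4, 6, 4, 3, 4, 4, 5, 4) and L = D - A. Computing det(xI - L) by cofactor expansion (or equivalently via sum-over-permutations) gives x^9 - 36x^8 + 553x^7 - 4728x^6 + 24568x^5 - 79292x^4 + 154838x^3 - 166746x^2 + 75528x. Since p(0) = det(-L) = 0, x divides p(x).

x^9 - 36x^8 + 553x^7 - 4728x^6 + 24568x^5 - 79292x^4 + 154838x^3 - 166746x^2 + 75528x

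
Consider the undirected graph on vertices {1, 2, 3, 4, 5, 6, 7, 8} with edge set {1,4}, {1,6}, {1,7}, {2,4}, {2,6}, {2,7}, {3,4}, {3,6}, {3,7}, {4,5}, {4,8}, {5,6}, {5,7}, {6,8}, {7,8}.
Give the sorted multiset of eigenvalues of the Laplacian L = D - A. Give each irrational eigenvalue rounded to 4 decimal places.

Reading degrees in the order [1, 2, 3, 4, 5, 6, 7, 8] gives [3, 3, 3, 5, 3, 5, 5, 3]; set D = diag(3, 3, 3, 5, 3, 5, 5, 3) and form L = D - A. Diagonalising L (or applying a numerical eigensolver to the 8x8 matrix) gives the spectrum above. The single zero eigenvalue shows the graph is connected. The largest eigenvalue, 8, is at most the vertex count 8.

[0, 3, 3, 3, 3, 5, 5, 8]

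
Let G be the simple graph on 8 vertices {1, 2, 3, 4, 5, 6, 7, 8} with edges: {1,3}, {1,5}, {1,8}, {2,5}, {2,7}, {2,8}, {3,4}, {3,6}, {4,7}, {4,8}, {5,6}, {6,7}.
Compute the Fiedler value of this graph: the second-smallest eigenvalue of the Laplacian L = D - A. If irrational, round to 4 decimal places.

With the vertex order [1, 2, 3, 4, 5, 6, 7, 8], the degrees are [3, 3, 3, 3, 3, 3, 3, 3], giving D = diag(3, 3, 3, 3, 3, 3, 3, 3) and L = D - A. Computing the eigenvalues of L and sorting gives [0, 2, 2, 2, 4, 4, 4, 6]. The Fiedler value lambda_2 = 2 is strictly positive, so the graph is connected. There is one zero in the spectrum, matching the 1 component.

2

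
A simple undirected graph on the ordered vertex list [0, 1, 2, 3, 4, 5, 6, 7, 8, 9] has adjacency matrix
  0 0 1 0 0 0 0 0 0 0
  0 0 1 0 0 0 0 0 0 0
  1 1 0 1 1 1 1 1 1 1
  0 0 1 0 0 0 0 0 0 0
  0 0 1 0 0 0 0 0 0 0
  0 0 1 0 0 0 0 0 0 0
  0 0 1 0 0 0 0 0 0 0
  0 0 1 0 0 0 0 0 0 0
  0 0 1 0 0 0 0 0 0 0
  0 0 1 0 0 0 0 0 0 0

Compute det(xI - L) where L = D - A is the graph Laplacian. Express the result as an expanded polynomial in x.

With the vertex order [0, 1, 2, 3, 4, 5, 6, 7, 8, 9], the degrees are [1, 1, 9, 1, 1, 1, 1, 1, 1, 1], giving D = diag(1, 1, 9, 1, 1, 1, 1, 1, 1, 1) and L = D - A. Computing det(xI - L) by cofactor expansion (or equivalently via sum-over-permutations) gives x^10 - 18x^9 + 108x^8 - 336x^7 + 630x^6 - 756x^5 + 588x^4 - 288x^3 + 81x^2 - 10x. Since p(0) = det(-L) = 0, x divides p(x). The largest eigenvalue, 10, is at most the vertex count 10.

x^10 - 18x^9 + 108x^8 - 336x^7 + 630x^6 - 756x^5 + 588x^4 - 288x^3 + 81x^2 - 10x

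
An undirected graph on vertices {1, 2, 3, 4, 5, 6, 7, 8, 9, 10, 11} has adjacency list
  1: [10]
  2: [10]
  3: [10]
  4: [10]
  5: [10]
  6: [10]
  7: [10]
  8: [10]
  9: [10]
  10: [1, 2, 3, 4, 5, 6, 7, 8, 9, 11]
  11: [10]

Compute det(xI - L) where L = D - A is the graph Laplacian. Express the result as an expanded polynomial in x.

x^11 - 20x^10 + 135x^9 - 480x^8 + 1050x^7 - 1512x^6 + 1470x^5 - 960x^4 + 405x^3 - 100x^2 + 11x

Each diagonal entry of L is the vertex degree and each off-diagonal entry is -1 where an edge is present, 0 otherwise; in the order [1, 2, 3, 4, 5, 6, 7, 8, 9, 10, 11] the diagonal is [1, 1, 1, 1, 1, 1, 1, 1, 1, 10, 1]. The eigenvalues of L are [0, 1, 1, 1, 1, 1, 1, 1, 1, 1, 11]; the characteristic polynomial is the product of (x - lambda_i), which multiplies out to x^11 - 20x^10 + 135x^9 - 480x^8 + 1050x^7 - 1512x^6 + 1470x^5 - 960x^4 + 405x^3 - 100x^2 + 11x. Since p(0) = det(-L) = 0, x divides p(x). The eigenvalues sum to 20, which equals trace(L) = 2|E|. By the matrix-tree theorem the graph has (1/11) * product of the nonzero eigenvalues = 1 spanning tree.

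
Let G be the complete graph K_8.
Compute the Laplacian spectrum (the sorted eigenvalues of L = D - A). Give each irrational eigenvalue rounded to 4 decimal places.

The graph has 8 vertices and degree multiset [7, 7, 7, 7, 7, 7, 7, 7]; D is the diagonal matrix of degrees and L = D - A. Diagonalising L (or applying a numerical eigensolver to the 8x8 matrix) gives the spectrum above. By the matrix-tree theorem the graph has (1/8) * product of the nonzero eigenvalues = 262144 spanning trees. The largest eigenvalue, 8, is at most the vertex count 8.

[0, 8, 8, 8, 8, 8, 8, 8]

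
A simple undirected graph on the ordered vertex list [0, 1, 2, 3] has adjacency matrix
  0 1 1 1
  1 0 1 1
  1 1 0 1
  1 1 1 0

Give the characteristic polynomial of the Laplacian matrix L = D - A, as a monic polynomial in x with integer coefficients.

Reading degrees in the order [0, 1, 2, 3] gives [3, 3, 3, 3]; set D = diag(3, 3, 3, 3) and form L = D - A. The eigenvalues of L are [0, 4, 4, 4]; the characteristic polynomial is the product of (x - lambda_i), which multiplies out to x^4 - 12x^3 + 48x^2 - 64x. Since p(0) = det(-L) = 0, x divides p(x). By the matrix-tree theorem the graph has (1/4) * product of the nonzero eigenvalues = 16 spanning trees.

x^4 - 12x^3 + 48x^2 - 64x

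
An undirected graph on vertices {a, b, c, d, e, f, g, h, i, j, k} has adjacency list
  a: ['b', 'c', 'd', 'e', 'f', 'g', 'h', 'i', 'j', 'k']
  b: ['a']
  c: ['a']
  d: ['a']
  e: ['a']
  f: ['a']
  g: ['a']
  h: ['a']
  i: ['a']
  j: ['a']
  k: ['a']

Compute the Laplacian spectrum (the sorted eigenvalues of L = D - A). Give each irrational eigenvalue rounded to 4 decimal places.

[0, 1, 1, 1, 1, 1, 1, 1, 1, 1, 11]

Each diagonal entry of L is the vertex degree and each off-diagonal entry is -1 where an edge is present, 0 otherwise; in the order [a, b, c, d, e, f, g, h, i, j, k] the diagonal is [10, 1, 1, 1, 1, 1, 1, 1, 1, 1, 1]. Since every row of L sums to 0, the all-ones vector is in the kernel and 0 is an eigenvalue. The single zero eigenvalue shows the graph is connected. The eigenvalues sum to 20, which equals trace(L) = 2|E|.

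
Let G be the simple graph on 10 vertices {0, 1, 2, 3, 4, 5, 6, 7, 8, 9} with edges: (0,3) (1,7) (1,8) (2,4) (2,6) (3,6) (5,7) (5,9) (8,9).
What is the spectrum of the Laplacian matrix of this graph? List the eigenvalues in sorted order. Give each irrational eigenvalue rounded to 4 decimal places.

[0, 0, 0.3820, 1.3820, 1.3820, 1.3820, 2.6180, 3.6180, 3.6180, 3.6180]

Reading degrees in the order [0, 1, 2, 3, 4, 5, 6, 7, 8, 9] gives [1, 2, 2, 2, 1, 2, 2, 2, 2, 2]; set D = diag(1, 2, 2, 2, 1, 2, 2, 2, 2, 2) and form L = D - A. Diagonalising L (or applying a numerical eigensolver to the 10x10 matrix) gives the spectrum above. The 2 zero eigenvalues correspond to the 2 connected components. There are 2 zeros in the spectrum, matching the 2 components.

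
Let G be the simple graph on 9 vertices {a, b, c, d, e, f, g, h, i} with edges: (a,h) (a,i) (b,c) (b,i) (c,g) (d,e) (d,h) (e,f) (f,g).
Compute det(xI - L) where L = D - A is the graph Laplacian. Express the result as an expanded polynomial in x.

x^9 - 18x^8 + 135x^7 - 546x^6 + 1287x^5 - 1782x^4 + 1386x^3 - 540x^2 + 81x

Reading degrees in the order [a, b, c, d, e, f, g, h, i] gives [2, 2, 2, 2, 2, 2, 2, 2, 2]; set D = diag(2, 2, 2, 2, 2, 2, 2, 2, 2) and form L = D - A. Computing det(xI - L) by cofactor expansion (or equivalently via sum-over-permutations) gives x^9 - 18x^8 + 135x^7 - 546x^6 + 1287x^5 - 1782x^4 + 1386x^3 - 540x^2 + 81x. The constant term is 0 because L is singular (the all-ones vector lies in its kernel). There is one zero in the spectrum, matching the 1 component. The eigenvalues sum to 18, which equals trace(L) = 2|E|.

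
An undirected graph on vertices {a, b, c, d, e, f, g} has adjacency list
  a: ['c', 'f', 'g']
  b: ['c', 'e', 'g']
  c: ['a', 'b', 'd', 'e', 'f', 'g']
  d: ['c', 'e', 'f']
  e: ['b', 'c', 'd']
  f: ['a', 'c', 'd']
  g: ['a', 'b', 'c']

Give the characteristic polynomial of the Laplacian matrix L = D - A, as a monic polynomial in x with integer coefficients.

x^7 - 24x^6 + 231x^5 - 1140x^4 + 3036x^3 - 4128x^2 + 2240x

With the vertex order [a, b, c, d, e, f, g], the degrees are [3, 3, 6, 3, 3, 3, 3], giving D = diag(3, 3, 6, 3, 3, 3, 3) and L = D - A. The eigenvalues of L are [0, 2, 2, 4, 4, 5, 7]; the characteristic polynomial is the product of (x - lambda_i), which multiplies out to x^7 - 24x^6 + 231x^5 - 1140x^4 + 3036x^3 - 4128x^2 + 2240x. The constant term is 0 because L is singular (the all-ones vector lies in its kernel). The eigenvalues sum to 24, which equals trace(L) = 2|E|.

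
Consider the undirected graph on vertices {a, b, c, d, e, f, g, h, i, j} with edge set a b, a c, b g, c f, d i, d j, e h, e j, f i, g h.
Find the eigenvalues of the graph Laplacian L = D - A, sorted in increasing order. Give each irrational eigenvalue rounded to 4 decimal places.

Reading degrees in the order [a, b, c, d, e, f, g, h, i, j] gives [2, 2, 2, 2, 2, 2, 2, 2, 2, 2]; set D = diag(2, 2, 2, 2, 2, 2, 2, 2, 2, 2) and form L = D - A. Since every row of L sums to 0, the all-ones vector is in the kernel and 0 is an eigenvalue. The single zero eigenvalue shows the graph is connected. The eigenvalues sum to 20, which equals trace(L) = 2|E|. There is one zero in the spectrum, matching the 1 component.

[0, 0.3820, 0.3820, 1.3820, 1.3820, 2.6180, 2.6180, 3.6180, 3.6180, 4]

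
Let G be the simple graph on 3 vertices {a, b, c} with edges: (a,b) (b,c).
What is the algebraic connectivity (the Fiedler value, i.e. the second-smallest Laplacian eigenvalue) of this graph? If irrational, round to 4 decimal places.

1

With the vertex order [a, b, c], the degrees are [1, 2, 1], giving D = diag(1, 2, 1) and L = D - A. The smallest Laplacian eigenvalue is always 0. The next one, lambda_2 = 1, measures how hard the graph is to disconnect: larger values mean better connectivity. The largest eigenvalue, 3, is at most the vertex count 3. There is one zero in the spectrum, matching the 1 component.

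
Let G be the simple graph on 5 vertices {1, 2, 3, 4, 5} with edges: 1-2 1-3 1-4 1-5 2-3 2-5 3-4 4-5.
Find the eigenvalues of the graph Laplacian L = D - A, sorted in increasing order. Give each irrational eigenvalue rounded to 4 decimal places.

With the vertex order [1, 2, 3, 4, 5], the degrees are [4, 3, 3, 3, 3], giving D = diag(4, 3, 3, 3, 3) and L = D - A. Since every row of L sums to 0, the all-ones vector is in the kernel and 0 is an eigenvalue. The single zero eigenvalue shows the graph is connected. By the matrix-tree theorem the graph has (1/5) * product of the nonzero eigenvalues = 45 spanning trees.

[0, 3, 3, 5, 5]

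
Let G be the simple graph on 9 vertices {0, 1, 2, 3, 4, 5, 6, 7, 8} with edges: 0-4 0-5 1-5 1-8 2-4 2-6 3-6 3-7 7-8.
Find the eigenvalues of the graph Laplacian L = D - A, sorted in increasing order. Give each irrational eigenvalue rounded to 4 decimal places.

[0, 0.4679, 0.4679, 1.6527, 1.6527, 3, 3, 3.8794, 3.8794]

Reading degrees in the order [0, 1, 2, 3, 4, 5, 6, 7, 8] gives [2, 2, 2, 2, 2, 2, 2, 2, 2]; set D = diag(2, 2, 2, 2, 2, 2, 2, 2, 2) and form L = D - A. L is symmetric positive semidefinite, so every eigenvalue is real and nonnegative. The single zero eigenvalue shows the graph is connected. There is one zero in the spectrum, matching the 1 component.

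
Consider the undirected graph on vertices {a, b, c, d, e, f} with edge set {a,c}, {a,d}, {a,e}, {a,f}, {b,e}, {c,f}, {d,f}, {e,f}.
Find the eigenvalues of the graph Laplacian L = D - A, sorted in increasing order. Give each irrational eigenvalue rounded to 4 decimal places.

[0, 0.7639, 2, 3, 5, 5.2361]

Reading degrees in the order [a, b, c, d, e, f] gives [4, 1, 2, 2, 3, 4]; set D = diag(4, 1, 2, 2, 3, 4) and form L = D - A. The multiplicity of 0 as a Laplacian eigenvalue equals the number of connected components.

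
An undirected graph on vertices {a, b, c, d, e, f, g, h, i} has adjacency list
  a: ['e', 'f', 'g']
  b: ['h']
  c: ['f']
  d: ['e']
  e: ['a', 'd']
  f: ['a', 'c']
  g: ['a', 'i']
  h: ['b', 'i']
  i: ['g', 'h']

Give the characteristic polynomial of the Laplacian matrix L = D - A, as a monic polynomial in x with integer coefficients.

With the vertex order [a, b, c, d, e, f, g, h, i], the degrees are [3, 1, 1, 1, 2, 2, 2, 2, 2], giving D = diag(3, 1, 1, 1, 2, 2, 2, 2, 2) and L = D - A. L has integer entries, so p(x) = det(xI - L) has integer coefficients. Expanding the determinant yields x^9 - 16x^8 + 104x^7 - 354x^6 + 677x^5 - 724x^4 + 406x^3 - 104x^2 + 9x. The coefficient of x^8 equals -trace(L) = -16, matching the sum of degrees. There is one zero in the spectrum, matching the 1 component.

x^9 - 16x^8 + 104x^7 - 354x^6 + 677x^5 - 724x^4 + 406x^3 - 104x^2 + 9x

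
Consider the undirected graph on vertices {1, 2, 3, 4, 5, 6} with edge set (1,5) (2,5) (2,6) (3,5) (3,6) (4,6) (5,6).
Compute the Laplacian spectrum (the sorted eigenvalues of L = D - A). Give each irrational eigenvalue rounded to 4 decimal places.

[0, 0.7639, 1.2679, 2, 4.7321, 5.2361]

With the vertex order [1, 2, 3, 4, 5, 6], the degrees are [1, 2, 2, 1, 4, 4], giving D = diag(1, 2, 2, 1, 4, 4) and L = D - A. L is symmetric positive semidefinite, so every eigenvalue is real and nonnegative. The single zero eigenvalue shows the graph is connected. By the matrix-tree theorem the graph has (1/6) * product of the nonzero eigenvalues = 8 spanning trees.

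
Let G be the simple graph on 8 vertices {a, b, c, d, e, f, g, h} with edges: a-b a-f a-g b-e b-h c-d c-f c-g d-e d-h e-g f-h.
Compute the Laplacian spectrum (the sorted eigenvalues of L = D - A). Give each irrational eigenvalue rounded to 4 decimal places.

Reading degrees in the order [a, b, c, d, e, f, g, h] gives [3, 3, 3, 3, 3, 3, 3, 3]; set D = diag(3, 3, 3, 3, 3, 3, 3, 3) and form L = D - A. Diagonalising L (or applying a numerical eigensolver to the 8x8 matrix) gives the spectrum above. The single zero eigenvalue shows the graph is connected. The largest eigenvalue, 6, is at most the vertex count 8. The eigenvalues sum to 24, which equals trace(L) = 2|E|.

[0, 2, 2, 2, 4, 4, 4, 6]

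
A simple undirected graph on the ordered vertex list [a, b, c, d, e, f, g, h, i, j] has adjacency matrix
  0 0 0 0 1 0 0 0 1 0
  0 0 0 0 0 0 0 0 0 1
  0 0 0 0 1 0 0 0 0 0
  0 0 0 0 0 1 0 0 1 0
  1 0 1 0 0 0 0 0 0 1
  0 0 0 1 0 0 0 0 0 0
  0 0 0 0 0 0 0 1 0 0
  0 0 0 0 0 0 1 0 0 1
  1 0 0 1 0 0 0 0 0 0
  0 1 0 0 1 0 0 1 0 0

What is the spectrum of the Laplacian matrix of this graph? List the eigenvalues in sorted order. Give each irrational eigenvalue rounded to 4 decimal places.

[0, 0.1398, 0.4249, 0.6932, 1, 2, 2.2574, 3.1456, 3.6414, 4.6978]

With the vertex order [a, b, c, d, e, f, g, h, i, j], the degrees are [2, 1, 1, 2, 3, 1, 1, 2, 2, 3], giving D = diag(2, 1, 1, 2, 3, 1, 1, 2, 2, 3) and L = D - A. Diagonalising L (or applying a numerical eigensolver to the 10x10 matrix) gives the spectrum above. The single zero eigenvalue shows the graph is connected. There is one zero in the spectrum, matching the 1 component. The eigenvalues sum to 18, which equals trace(L) = 2|E|.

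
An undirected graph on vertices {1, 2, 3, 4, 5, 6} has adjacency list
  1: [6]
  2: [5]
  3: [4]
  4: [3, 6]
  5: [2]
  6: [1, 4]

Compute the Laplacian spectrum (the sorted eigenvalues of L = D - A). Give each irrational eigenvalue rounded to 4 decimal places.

Each diagonal entry of L is the vertex degree and each off-diagonal entry is -1 where an edge is present, 0 otherwise; in the order [1, 2, 3, 4, 5, 6] the diagonal is [1, 1, 1, 2, 1, 2]. Since every row of L sums to 0, the all-ones vector is in the kernel and 0 is an eigenvalue. The 2 zero eigenvalues correspond to the 2 connected components. The largest eigenvalue, 3.4142, is at most the vertex count 6.

[0, 0, 0.5858, 2, 2, 3.4142]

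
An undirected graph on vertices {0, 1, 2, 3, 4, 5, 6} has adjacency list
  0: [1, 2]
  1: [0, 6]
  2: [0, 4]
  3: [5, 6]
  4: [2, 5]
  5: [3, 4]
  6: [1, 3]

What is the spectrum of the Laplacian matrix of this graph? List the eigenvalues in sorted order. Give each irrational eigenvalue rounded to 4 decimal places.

Reading degrees in the order [0, 1, 2, 3, 4, 5, 6] gives [2, 2, 2, 2, 2, 2, 2]; set D = diag(2, 2, 2, 2, 2, 2, 2) and form L = D - A. Since every row of L sums to 0, the all-ones vector is in the kernel and 0 is an eigenvalue. The largest eigenvalue, 3.8019, is at most the vertex count 7.

[0, 0.7530, 0.7530, 2.4450, 2.4450, 3.8019, 3.8019]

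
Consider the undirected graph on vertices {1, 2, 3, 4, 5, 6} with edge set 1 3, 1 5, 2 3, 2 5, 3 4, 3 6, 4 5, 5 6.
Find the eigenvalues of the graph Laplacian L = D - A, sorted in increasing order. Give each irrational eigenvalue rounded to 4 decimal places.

Reading degrees in the order [1, 2, 3, 4, 5, 6] gives [2, 2, 4, 2, 4, 2]; set D = diag(2, 2, 4, 2, 4, 2) and form L = D - A. L is symmetric positive semidefinite, so every eigenvalue is real and nonnegative. The single zero eigenvalue shows the graph is connected. By the matrix-tree theorem the graph has (1/6) * product of the nonzero eigenvalues = 32 spanning trees.

[0, 2, 2, 2, 4, 6]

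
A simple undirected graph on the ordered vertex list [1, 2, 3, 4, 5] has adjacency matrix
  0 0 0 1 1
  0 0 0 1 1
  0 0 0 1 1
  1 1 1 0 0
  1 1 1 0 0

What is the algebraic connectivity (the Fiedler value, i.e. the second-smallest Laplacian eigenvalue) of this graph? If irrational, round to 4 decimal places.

With the vertex order [1, 2, 3, 4, 5], the degrees are [2, 2, 2, 3, 3], giving D = diag(2, 2, 2, 3, 3) and L = D - A. Computing the eigenvalues of L and sorting gives [0, 2, 2, 3, 5]. The Fiedler value lambda_2 = 2 is strictly positive, so the graph is connected. By the matrix-tree theorem the graph has (1/5) * product of the nonzero eigenvalues = 12 spanning trees.

2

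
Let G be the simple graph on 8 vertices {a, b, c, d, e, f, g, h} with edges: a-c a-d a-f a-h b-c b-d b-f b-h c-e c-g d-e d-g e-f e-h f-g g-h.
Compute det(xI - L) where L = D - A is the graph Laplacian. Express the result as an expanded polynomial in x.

x^8 - 32x^7 + 432x^6 - 3200x^5 + 14080x^4 - 36864x^3 + 53248x^2 - 32768x

With the vertex order [a, b, c, d, e, f, g, h], the degrees are [4, 4, 4, 4, 4, 4, 4, 4], giving D = diag(4, 4, 4, 4, 4, 4, 4, 4) and L = D - A. Computing det(xI - L) by cofactor expansion (or equivalently via sum-over-permutations) gives x^8 - 32x^7 + 432x^6 - 3200x^5 + 14080x^4 - 36864x^3 + 53248x^2 - 32768x. The coefficient of x^7 equals -trace(L) = -32, matching the sum of degrees. The eigenvalues sum to 32, which equals trace(L) = 2|E|. There is one zero in the spectrum, matching the 1 component.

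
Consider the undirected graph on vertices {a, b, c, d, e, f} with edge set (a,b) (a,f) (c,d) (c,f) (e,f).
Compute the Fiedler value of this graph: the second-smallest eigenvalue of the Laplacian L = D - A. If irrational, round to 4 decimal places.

0.3820

Reading degrees in the order [a, b, c, d, e, f] gives [2, 1, 2, 1, 1, 3]; set D = diag(2, 1, 2, 1, 1, 3) and form L = D - A. The sorted Laplacian eigenvalues are [0, 0.3820, 0.6972, 2, 2.6180, 4.3028]; the algebraic connectivity is the second entry, 0.3820. The largest eigenvalue, 4.3028, is at most the vertex count 6.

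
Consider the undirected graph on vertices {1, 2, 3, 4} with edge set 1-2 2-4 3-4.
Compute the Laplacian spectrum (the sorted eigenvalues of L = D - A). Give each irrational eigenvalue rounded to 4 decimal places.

[0, 0.5858, 2, 3.4142]

Each diagonal entry of L is the vertex degree and each off-diagonal entry is -1 where an edge is present, 0 otherwise; in the order [1, 2, 3, 4] the diagonal is [1, 2, 1, 2]. Since every row of L sums to 0, the all-ones vector is in the kernel and 0 is an eigenvalue. The single zero eigenvalue shows the graph is connected. By the matrix-tree theorem the graph has (1/4) * product of the nonzero eigenvalues = 1 spanning tree. The largest eigenvalue, 3.4142, is at most the vertex count 4.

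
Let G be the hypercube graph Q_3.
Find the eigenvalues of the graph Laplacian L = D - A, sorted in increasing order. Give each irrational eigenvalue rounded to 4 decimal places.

The graph has 8 vertices and degree multiset [3, 3, 3, 3, 3, 3, 3, 3]; D is the diagonal matrix of degrees and L = D - A. The multiplicity of 0 as a Laplacian eigenvalue equals the number of connected components. The single zero eigenvalue shows the graph is connected. The eigenvalues sum to 24, which equals trace(L) = 2|E|. By the matrix-tree theorem the graph has (1/8) * product of the nonzero eigenvalues = 384 spanning trees.

[0, 2, 2, 2, 4, 4, 4, 6]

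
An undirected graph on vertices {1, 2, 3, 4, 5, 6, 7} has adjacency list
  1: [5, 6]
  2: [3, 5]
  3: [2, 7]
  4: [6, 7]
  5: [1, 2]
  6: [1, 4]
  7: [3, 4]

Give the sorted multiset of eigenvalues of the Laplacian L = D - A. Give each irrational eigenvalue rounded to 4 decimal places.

With the vertex order [1, 2, 3, 4, 5, 6, 7], the degrees are [2, 2, 2, 2, 2, 2, 2], giving D = diag(2, 2, 2, 2, 2, 2, 2) and L = D - A. Diagonalising L (or applying a numerical eigensolver to the 7x7 matrix) gives the spectrum above. The single zero eigenvalue shows the graph is connected. The largest eigenvalue, 3.8019, is at most the vertex count 7.

[0, 0.7530, 0.7530, 2.4450, 2.4450, 3.8019, 3.8019]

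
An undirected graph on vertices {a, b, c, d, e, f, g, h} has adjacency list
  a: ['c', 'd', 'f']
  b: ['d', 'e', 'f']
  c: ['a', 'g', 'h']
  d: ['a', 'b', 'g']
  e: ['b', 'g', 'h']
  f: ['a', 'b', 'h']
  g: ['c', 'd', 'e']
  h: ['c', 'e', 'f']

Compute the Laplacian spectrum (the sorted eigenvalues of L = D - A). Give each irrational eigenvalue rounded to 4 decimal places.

With the vertex order [a, b, c, d, e, f, g, h], the degrees are [3, 3, 3, 3, 3, 3, 3, 3], giving D = diag(3, 3, 3, 3, 3, 3, 3, 3) and L = D - A. L is symmetric positive semidefinite, so every eigenvalue is real and nonnegative. The eigenvalues sum to 24, which equals trace(L) = 2|E|.

[0, 2, 2, 2, 4, 4, 4, 6]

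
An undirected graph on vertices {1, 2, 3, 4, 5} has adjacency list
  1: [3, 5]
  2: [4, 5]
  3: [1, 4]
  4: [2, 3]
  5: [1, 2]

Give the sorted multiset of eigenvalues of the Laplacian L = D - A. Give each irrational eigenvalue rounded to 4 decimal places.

[0, 1.3820, 1.3820, 3.6180, 3.6180]

Reading degrees in the order [1, 2, 3, 4, 5] gives [2, 2, 2, 2, 2]; set D = diag(2, 2, 2, 2, 2) and form L = D - A. Since every row of L sums to 0, the all-ones vector is in the kernel and 0 is an eigenvalue. The largest eigenvalue, 3.6180, is at most the vertex count 5.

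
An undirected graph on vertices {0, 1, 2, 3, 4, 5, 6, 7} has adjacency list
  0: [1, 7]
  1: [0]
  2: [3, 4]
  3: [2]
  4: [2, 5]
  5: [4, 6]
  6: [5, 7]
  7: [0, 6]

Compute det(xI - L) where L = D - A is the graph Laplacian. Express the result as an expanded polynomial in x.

x^8 - 14x^7 + 78x^6 - 220x^5 + 330x^4 - 252x^3 + 84x^2 - 8x

Each diagonal entry of L is the vertex degree and each off-diagonal entry is -1 where an edge is present, 0 otherwise; in the order [0, 1, 2, 3, 4, 5, 6, 7] the diagonal is [2, 1, 2, 1, 2, 2, 2, 2]. Computing det(xI - L) by cofactor expansion (or equivalently via sum-over-permutations) gives x^8 - 14x^7 + 78x^6 - 220x^5 + 330x^4 - 252x^3 + 84x^2 - 8x. The coefficient of x^7 equals -trace(L) = -14, matching the sum of degrees. The eigenvalues sum to 14, which equals trace(L) = 2|E|. By the matrix-tree theorem the graph has (1/8) * product of the nonzero eigenvalues = 1 spanning tree.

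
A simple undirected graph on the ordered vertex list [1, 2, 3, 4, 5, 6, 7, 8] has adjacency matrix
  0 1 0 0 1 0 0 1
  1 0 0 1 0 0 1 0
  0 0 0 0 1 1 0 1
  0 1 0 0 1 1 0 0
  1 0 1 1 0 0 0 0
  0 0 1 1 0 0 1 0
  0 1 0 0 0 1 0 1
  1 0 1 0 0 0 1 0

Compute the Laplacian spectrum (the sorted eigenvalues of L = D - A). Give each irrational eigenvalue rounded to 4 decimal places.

[0, 2, 2, 2, 4, 4, 4, 6]

Reading degrees in the order [1, 2, 3, 4, 5, 6, 7, 8] gives [3, 3, 3, 3, 3, 3, 3, 3]; set D = diag(3, 3, 3, 3, 3, 3, 3, 3) and form L = D - A. Diagonalising L (or applying a numerical eigensolver to the 8x8 matrix) gives the spectrum above. The largest eigenvalue, 6, is at most the vertex count 8. There is one zero in the spectrum, matching the 1 component.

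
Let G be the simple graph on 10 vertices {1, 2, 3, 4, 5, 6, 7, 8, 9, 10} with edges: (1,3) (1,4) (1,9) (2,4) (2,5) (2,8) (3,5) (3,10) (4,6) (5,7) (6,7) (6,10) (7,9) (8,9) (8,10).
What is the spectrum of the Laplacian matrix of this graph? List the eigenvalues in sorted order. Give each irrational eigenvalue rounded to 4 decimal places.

[0, 2, 2, 2, 2, 2, 5, 5, 5, 5]

Each diagonal entry of L is the vertex degree and each off-diagonal entry is -1 where an edge is present, 0 otherwise; in the order [1, 2, 3, 4, 5, 6, 7, 8, 9, 10] the diagonal is [3, 3, 3, 3, 3, 3, 3, 3, 3, 3]. Diagonalising L (or applying a numerical eigensolver to the 10x10 matrix) gives the spectrum above. The largest eigenvalue, 5, is at most the vertex count 10. By the matrix-tree theorem the graph has (1/10) * product of the nonzero eigenvalues = 2000 spanning trees.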